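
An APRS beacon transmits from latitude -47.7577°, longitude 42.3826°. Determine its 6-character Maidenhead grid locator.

LE12ef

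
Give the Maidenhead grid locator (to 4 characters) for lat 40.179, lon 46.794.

Add 180° to longitude and 90° to latitude: 226.79, 130.18.
Field: 226.79/20 → 11 → L, 130.18/10 → 13 → N; chars LN.
Square: 6.79/2 → 3, 0.18/1 → 0; chars 30.

LN30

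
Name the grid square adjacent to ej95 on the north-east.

FJ06

Longitude square 9; +1 → 10, wraps to 0, carry into field.
Longitude field E = 4; +1 → 5 = F.
Latitude square 5; +1 → 6.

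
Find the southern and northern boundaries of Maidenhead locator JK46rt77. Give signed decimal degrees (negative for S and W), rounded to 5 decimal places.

16.82083, 16.82500

Field J=9, K=10: +9·20° lon, +10·10° lat → SW at lon 0°, lat 10°.
Square 4, 6: +4·2° lon, +6·1° lat → SW at lon 8°, lat 16°.
Subsquare r=17, t=19: +17·0.0833333° lon, +19·0.0416667° lat → SW at lon 9.41667°, lat 16.7917°.
Extended square 7, 7: +7·0.00833333° lon, +7·0.00416667° lat → SW at lon 9.475°, lat 16.8208°.
Cell spans 0.00833333° lon × 0.00416667° lat.
south 16.82083, north 16.82500.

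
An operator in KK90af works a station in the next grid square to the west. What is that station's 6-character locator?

KK80xf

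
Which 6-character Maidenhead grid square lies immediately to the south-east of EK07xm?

EK17al

Longitude subsquare x = 23; +1 → 24, wraps to 0 = a, carry into square.
Longitude square 0; +1 → 1.
Latitude subsquare m = 12; −1 → 11 = l.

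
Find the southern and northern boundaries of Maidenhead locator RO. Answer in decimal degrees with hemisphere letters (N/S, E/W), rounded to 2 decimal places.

50.00° N, 60.00° N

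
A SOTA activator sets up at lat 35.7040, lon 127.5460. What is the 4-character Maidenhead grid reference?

PM35

Offset from 180°W / 90°S: lon 307.55°, lat 125.70°.
Field: 307.55/20 → 15 → P, 125.70/10 → 12 → M; chars PM.
Square: 7.55/2 → 3, 5.70/1 → 5; chars 35.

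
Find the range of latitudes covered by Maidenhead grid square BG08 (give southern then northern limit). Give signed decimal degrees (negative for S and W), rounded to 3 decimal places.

Field B=1, G=6: +1·20° lon, +6·10° lat → SW at lon -160°, lat -30°.
Square 0, 8: +0·2° lon, +8·1° lat → SW at lon -160°, lat -22°.
Cell spans 2° lon × 1° lat.
south -22.000, north -21.000.

-22.000, -21.000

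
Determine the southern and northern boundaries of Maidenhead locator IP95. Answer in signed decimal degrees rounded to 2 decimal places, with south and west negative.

65.00, 66.00

Field I=8, P=15: +8·20° lon, +15·10° lat → SW at lon -20°, lat 60°.
Square 9, 5: +9·2° lon, +5·1° lat → SW at lon -2°, lat 65°.
Cell spans 2° lon × 1° lat.
south 65.00, north 66.00.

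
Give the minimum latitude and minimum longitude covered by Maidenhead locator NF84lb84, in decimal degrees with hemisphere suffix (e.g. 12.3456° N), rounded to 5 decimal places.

35.94167° S, 96.98333° E

Field N=13, F=5: +13·20° lon, +5·10° lat → SW at lon 80°, lat -40°.
Square 8, 4: +8·2° lon, +4·1° lat → SW at lon 96°, lat -36°.
Subsquare l=11, b=1: +11·0.0833333° lon, +1·0.0416667° lat → SW at lon 96.9167°, lat -35.9583°.
Extended square 8, 4: +8·0.00833333° lon, +4·0.00416667° lat → SW at lon 96.9833°, lat -35.9417°.
latitude 35.94167° S, longitude 96.98333° E.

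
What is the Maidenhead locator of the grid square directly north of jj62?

Latitude square 2; +1 → 3.
The longitude characters are unchanged.

JJ63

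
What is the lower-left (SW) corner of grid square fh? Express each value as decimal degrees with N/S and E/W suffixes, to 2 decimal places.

20.00° S, 80.00° W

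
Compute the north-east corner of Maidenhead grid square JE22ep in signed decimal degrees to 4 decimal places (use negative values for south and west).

-47.3333, 4.4167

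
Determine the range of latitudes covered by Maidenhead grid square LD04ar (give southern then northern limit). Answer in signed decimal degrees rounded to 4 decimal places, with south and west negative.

Field L=11, D=3: +11·20° lon, +3·10° lat → SW at lon 40°, lat -60°.
Square 0, 4: +0·2° lon, +4·1° lat → SW at lon 40°, lat -56°.
Subsquare a=0, r=17: +0·0.0833333° lon, +17·0.0416667° lat → SW at lon 40°, lat -55.2917°.
Cell spans 0.0833333° lon × 0.0416667° lat.
south -55.2917, north -55.2500.

-55.2917, -55.2500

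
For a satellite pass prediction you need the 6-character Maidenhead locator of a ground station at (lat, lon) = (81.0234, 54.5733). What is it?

LR71ga

Shift to the Maidenhead origin (180°W, 90°S): lon 234.5733, lat 171.0234.
Field (20°×10°, letters A–R): 234.5733/20 → 11 → L, 171.0234/10 → 17 → R; chars LR.
Square (2°×1°, digits 0–9): 14.5733/2 → 7, 1.0234/1 → 1; chars 71.
Subsquare (5′×2.5′, letters a–x): 0.5733/0.0833333 → 6 → g, 0.0234/0.0416667 → 0 → a; chars ga.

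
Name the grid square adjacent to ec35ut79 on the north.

EC35uu70

Latitude extended square 9; +1 → 10, wraps to 0, carry into subsquare.
Latitude subsquare t = 19; +1 → 20 = u.
The longitude characters are unchanged.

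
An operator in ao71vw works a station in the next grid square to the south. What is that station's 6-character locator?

AO71vv

Latitude subsquare w = 22; −1 → 21 = v.
The longitude characters are unchanged.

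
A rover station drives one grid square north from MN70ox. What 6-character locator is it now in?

Latitude subsquare x = 23; +1 → 24, wraps to 0 = a, carry into square.
Latitude square 0; +1 → 1.
The longitude characters are unchanged.

MN71oa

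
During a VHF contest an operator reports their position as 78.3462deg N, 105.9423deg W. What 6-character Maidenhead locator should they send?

DQ78ai

Shift to the Maidenhead origin (180°W, 90°S): lon 74.0577, lat 168.3462.
Field (20°×10°, letters A–R): lon ⌊74.0577/20⌋ = 3 → D; lat ⌊168.3462/10⌋ = 16 → Q.
Square (2°×1°, digits 0–9): lon ⌊14.0577/2⌋ = 7; lat ⌊8.3462/1⌋ = 8.
Subsquare (5′×2.5′, letters a–x): lon ⌊0.0577/0.0833333⌋ = 0 → a; lat ⌊0.3462/0.0416667⌋ = 8 → i.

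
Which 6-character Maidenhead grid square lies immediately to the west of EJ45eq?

Longitude subsquare e = 4; −1 → 3 = d.
The latitude characters are unchanged.

EJ45dq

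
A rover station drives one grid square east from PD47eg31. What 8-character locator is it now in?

PD47eg41

Longitude extended square 3; +1 → 4.
The latitude characters are unchanged.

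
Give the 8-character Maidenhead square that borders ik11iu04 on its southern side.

Latitude extended square 4; −1 → 3.
The longitude characters are unchanged.

IK11iu03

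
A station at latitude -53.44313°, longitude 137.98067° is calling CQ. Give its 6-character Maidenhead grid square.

Offset from 180°W / 90°S: lon 317.9807°, lat 36.5569°.
Field: 317.9807/20 → 15 → P, 36.5569/10 → 3 → D; chars PD.
Square: 17.9807/2 → 8, 6.5569/1 → 6; chars 86.
Subsquare: 1.9807/0.0833333 → 23 → x, 0.5569/0.0416667 → 13 → n; chars xn.

PD86xn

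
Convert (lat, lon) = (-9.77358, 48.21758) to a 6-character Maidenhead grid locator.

LI40cf

Add 180° to longitude and 90° to latitude: 228.2176, 80.2264.
Field: 228.2176/20 → 11 → L, 80.2264/10 → 8 → I; chars LI.
Square: 8.2176/2 → 4, 0.2264/1 → 0; chars 40.
Subsquare: 0.2176/0.0833333 → 2 → c, 0.2264/0.0416667 → 5 → f; chars cf.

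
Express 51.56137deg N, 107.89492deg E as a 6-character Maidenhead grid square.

OO31wn

Add 180° to longitude and 90° to latitude: 287.8949, 141.5614.
Field (20°×10°, letters A–R): 287.8949/20 → 14 → O, 141.5614/10 → 14 → O; chars OO.
Square (2°×1°, digits 0–9): 7.8949/2 → 3, 1.5614/1 → 1; chars 31.
Subsquare (5′×2.5′, letters a–x): 1.8949/0.0833333 → 22 → w, 0.5614/0.0416667 → 13 → n; chars wn.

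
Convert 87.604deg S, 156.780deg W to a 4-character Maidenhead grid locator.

Add 180° to longitude and 90° to latitude: 23.22, 2.40.
Field (20°×10°, letters A–R): lon ⌊23.22/20⌋ = 1 → B; lat ⌊2.40/10⌋ = 0 → A.
Square (2°×1°, digits 0–9): lon ⌊3.22/2⌋ = 1; lat ⌊2.40/1⌋ = 2.

BA12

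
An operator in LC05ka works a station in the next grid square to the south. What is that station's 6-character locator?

Latitude subsquare a = 0; −1 → -1, wraps to 23 = x, carry into square.
Latitude square 5; −1 → 4.
The longitude characters are unchanged.

LC04kx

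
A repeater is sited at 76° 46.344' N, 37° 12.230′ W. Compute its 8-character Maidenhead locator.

HQ16js55

Offset from 180°W / 90°S: lon 142.79617°, lat 166.77240°.
Field: lon ⌊142.79617/20⌋ = 7 → H; lat ⌊166.77240/10⌋ = 16 → Q.
Square: lon ⌊2.79617/2⌋ = 1; lat ⌊6.77240/1⌋ = 6.
Subsquare: lon ⌊0.79617/0.0833333⌋ = 9 → j; lat ⌊0.77240/0.0416667⌋ = 18 → s.
Extended square: lon ⌊0.04617/0.00833333⌋ = 5; lat ⌊0.02240/0.00416667⌋ = 5.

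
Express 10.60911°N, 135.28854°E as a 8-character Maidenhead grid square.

PK70po46

Offset from 180°W / 90°S: lon 315.28854°, lat 100.60911°.
Field: lon ⌊315.28854/20⌋ = 15 → P; lat ⌊100.60911/10⌋ = 10 → K.
Square: lon ⌊15.28854/2⌋ = 7; lat ⌊0.60911/1⌋ = 0.
Subsquare: lon ⌊1.28854/0.0833333⌋ = 15 → p; lat ⌊0.60911/0.0416667⌋ = 14 → o.
Extended square: lon ⌊0.03854/0.00833333⌋ = 4; lat ⌊0.02578/0.00416667⌋ = 6.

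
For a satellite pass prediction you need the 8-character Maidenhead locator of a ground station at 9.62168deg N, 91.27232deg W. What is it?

EJ49io79

Offset from 180°W / 90°S: lon 88.72768°, lat 99.62168°.
Field: 88.72768/20 → 4 → E, 99.62168/10 → 9 → J; chars EJ.
Square: 8.72768/2 → 4, 9.62168/1 → 9; chars 49.
Subsquare: 0.72768/0.0833333 → 8 → i, 0.62168/0.0416667 → 14 → o; chars io.
Extended square: 0.06101/0.00833333 → 7, 0.03835/0.00416667 → 9; chars 79.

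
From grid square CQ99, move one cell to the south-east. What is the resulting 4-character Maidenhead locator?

DQ08

Longitude square 9; +1 → 10, wraps to 0, carry into field.
Longitude field C = 2; +1 → 3 = D.
Latitude square 9; −1 → 8.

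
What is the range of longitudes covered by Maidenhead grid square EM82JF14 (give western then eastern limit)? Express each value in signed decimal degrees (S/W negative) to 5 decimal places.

-83.24167, -83.23333

Field E=4, M=12: +4·20° lon, +12·10° lat → SW at lon -100°, lat 30°.
Square 8, 2: +8·2° lon, +2·1° lat → SW at lon -84°, lat 32°.
Subsquare j=9, f=5: +9·0.0833333° lon, +5·0.0416667° lat → SW at lon -83.25°, lat 32.2083°.
Extended square 1, 4: +1·0.00833333° lon, +4·0.00416667° lat → SW at lon -83.2417°, lat 32.225°.
Cell spans 0.00833333° lon × 0.00416667° lat.
west -83.24167, east -83.23333.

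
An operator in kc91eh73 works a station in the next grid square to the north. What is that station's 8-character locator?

Latitude extended square 3; +1 → 4.
The longitude characters are unchanged.

KC91eh74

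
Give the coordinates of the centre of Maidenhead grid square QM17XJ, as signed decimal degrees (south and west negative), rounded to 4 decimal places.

37.3958, 143.9583

Field Q=16, M=12: +16·20° lon, +12·10° lat → SW at lon 140°, lat 30°.
Square 1, 7: +1·2° lon, +7·1° lat → SW at lon 142°, lat 37°.
Subsquare x=23, j=9: +23·0.0833333° lon, +9·0.0416667° lat → SW at lon 143.917°, lat 37.375°.
Cell spans 0.0833333° lon × 0.0416667° lat. Centre is SW corner plus half of each.
latitude 37.3958, longitude 143.9583.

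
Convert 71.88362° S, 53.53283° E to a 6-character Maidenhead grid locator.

LB68sc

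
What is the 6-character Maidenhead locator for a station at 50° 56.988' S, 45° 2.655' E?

Add 180° to longitude and 90° to latitude: 225.0443, 39.0502.
Field: 225.0443/20 → 11 → L, 39.0502/10 → 3 → D; chars LD.
Square: 5.0443/2 → 2, 9.0502/1 → 9; chars 29.
Subsquare: 1.0443/0.0833333 → 12 → m, 0.0502/0.0416667 → 1 → b; chars mb.

LD29mb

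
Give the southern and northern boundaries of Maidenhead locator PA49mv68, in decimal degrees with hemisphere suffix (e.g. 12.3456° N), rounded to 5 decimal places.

80.09167° S, 80.08750° S

Field P=15, A=0: +15·20° lon, +0·10° lat → SW at lon 120°, lat -90°.
Square 4, 9: +4·2° lon, +9·1° lat → SW at lon 128°, lat -81°.
Subsquare m=12, v=21: +12·0.0833333° lon, +21·0.0416667° lat → SW at lon 129°, lat -80.125°.
Extended square 6, 8: +6·0.00833333° lon, +8·0.00416667° lat → SW at lon 129.05°, lat -80.0917°.
Cell spans 0.00833333° lon × 0.00416667° lat.
south 80.09167° S, north 80.08750° S.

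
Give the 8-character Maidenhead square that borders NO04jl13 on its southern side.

NO04jl12

Latitude extended square 3; −1 → 2.
The longitude characters are unchanged.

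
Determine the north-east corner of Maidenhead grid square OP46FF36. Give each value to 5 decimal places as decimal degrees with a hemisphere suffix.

66.23750° N, 108.45000° E

Field O=14, P=15: +14·20° lon, +15·10° lat → SW at lon 100°, lat 60°.
Square 4, 6: +4·2° lon, +6·1° lat → SW at lon 108°, lat 66°.
Subsquare f=5, f=5: +5·0.0833333° lon, +5·0.0416667° lat → SW at lon 108.417°, lat 66.2083°.
Extended square 3, 6: +3·0.00833333° lon, +6·0.00416667° lat → SW at lon 108.442°, lat 66.2333°.
Cell spans 0.00833333° lon × 0.00416667° lat. NE corner is SW corner plus one full cell.
latitude 66.23750° N, longitude 108.45000° E.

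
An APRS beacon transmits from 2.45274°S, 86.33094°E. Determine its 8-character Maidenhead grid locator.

NI37dn91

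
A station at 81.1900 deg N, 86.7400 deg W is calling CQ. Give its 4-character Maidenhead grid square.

ER61

Add 180° to longitude and 90° to latitude: 93.26, 171.19.
Field: lon ⌊93.26/20⌋ = 4 → E; lat ⌊171.19/10⌋ = 17 → R.
Square: lon ⌊13.26/2⌋ = 6; lat ⌊1.19/1⌋ = 1.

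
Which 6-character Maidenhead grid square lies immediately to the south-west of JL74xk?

JL74wj

Longitude subsquare x = 23; −1 → 22 = w.
Latitude subsquare k = 10; −1 → 9 = j.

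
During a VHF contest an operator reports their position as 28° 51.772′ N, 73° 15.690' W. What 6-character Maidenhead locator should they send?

Offset from 180°W / 90°S: lon 106.7385°, lat 118.8629°.
Field (20°×10°, letters A–R): 106.7385/20 → 5 → F, 118.8629/10 → 11 → L; chars FL.
Square (2°×1°, digits 0–9): 6.7385/2 → 3, 8.8629/1 → 8; chars 38.
Subsquare (5′×2.5′, letters a–x): 0.7385/0.0833333 → 8 → i, 0.8629/0.0416667 → 20 → u; chars iu.

FL38iu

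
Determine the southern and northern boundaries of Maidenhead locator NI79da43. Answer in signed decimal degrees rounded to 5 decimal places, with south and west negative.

Field N=13, I=8: +13·20° lon, +8·10° lat → SW at lon 80°, lat -10°.
Square 7, 9: +7·2° lon, +9·1° lat → SW at lon 94°, lat -1°.
Subsquare d=3, a=0: +3·0.0833333° lon, +0·0.0416667° lat → SW at lon 94.25°, lat -1°.
Extended square 4, 3: +4·0.00833333° lon, +3·0.00416667° lat → SW at lon 94.2833°, lat -0.9875°.
Cell spans 0.00833333° lon × 0.00416667° lat.
south -0.98750, north -0.98333.

-0.98750, -0.98333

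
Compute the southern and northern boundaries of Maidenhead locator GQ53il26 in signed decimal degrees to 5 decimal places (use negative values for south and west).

73.48333, 73.48750

Field G=6, Q=16: +6·20° lon, +16·10° lat → SW at lon -60°, lat 70°.
Square 5, 3: +5·2° lon, +3·1° lat → SW at lon -50°, lat 73°.
Subsquare i=8, l=11: +8·0.0833333° lon, +11·0.0416667° lat → SW at lon -49.3333°, lat 73.4583°.
Extended square 2, 6: +2·0.00833333° lon, +6·0.00416667° lat → SW at lon -49.3167°, lat 73.4833°.
Cell spans 0.00833333° lon × 0.00416667° lat.
south 73.48333, north 73.48750.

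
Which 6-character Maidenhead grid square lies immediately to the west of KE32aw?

Longitude subsquare a = 0; −1 → -1, wraps to 23 = x, carry into square.
Longitude square 3; −1 → 2.
The latitude characters are unchanged.

KE22xw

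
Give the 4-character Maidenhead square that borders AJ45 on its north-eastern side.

AJ56

Longitude square 4; +1 → 5.
Latitude square 5; +1 → 6.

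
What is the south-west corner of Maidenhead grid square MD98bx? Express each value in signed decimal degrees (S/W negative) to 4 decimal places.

Field M=12, D=3: +12·20° lon, +3·10° lat → SW at lon 60°, lat -60°.
Square 9, 8: +9·2° lon, +8·1° lat → SW at lon 78°, lat -52°.
Subsquare b=1, x=23: +1·0.0833333° lon, +23·0.0416667° lat → SW at lon 78.0833°, lat -51.0417°.
latitude -51.0417, longitude 78.0833.

-51.0417, 78.0833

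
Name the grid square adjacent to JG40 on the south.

Latitude square 0; −1 → -1, wraps to 9, carry into field.
Latitude field G = 6; −1 → 5 = F.
The longitude characters are unchanged.

JF49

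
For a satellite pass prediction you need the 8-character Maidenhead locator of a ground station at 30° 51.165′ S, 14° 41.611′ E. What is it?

Offset from 180°W / 90°S: lon 194.69352°, lat 59.14725°.
Field: lon ⌊194.69352/20⌋ = 9 → J; lat ⌊59.14725/10⌋ = 5 → F.
Square: lon ⌊14.69352/2⌋ = 7; lat ⌊9.14725/1⌋ = 9.
Subsquare: lon ⌊0.69352/0.0833333⌋ = 8 → i; lat ⌊0.14725/0.0416667⌋ = 3 → d.
Extended square: lon ⌊0.02685/0.00833333⌋ = 3; lat ⌊0.02225/0.00416667⌋ = 5.

JF79id35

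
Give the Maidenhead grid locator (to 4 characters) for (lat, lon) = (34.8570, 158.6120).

Offset from 180°W / 90°S: lon 338.61°, lat 124.86°.
Field: 338.61/20 → 16 → Q, 124.86/10 → 12 → M; chars QM.
Square: 18.61/2 → 9, 4.86/1 → 4; chars 94.

QM94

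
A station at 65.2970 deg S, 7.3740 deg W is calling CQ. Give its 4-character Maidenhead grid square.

Add 180° to longitude and 90° to latitude: 172.63, 24.70.
Field: 172.63/20 → 8 → I, 24.70/10 → 2 → C; chars IC.
Square: 12.63/2 → 6, 4.70/1 → 4; chars 64.

IC64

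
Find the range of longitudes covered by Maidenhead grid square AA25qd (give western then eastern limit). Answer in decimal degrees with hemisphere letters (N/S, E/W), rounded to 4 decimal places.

Field A=0, A=0: +0·20° lon, +0·10° lat → SW at lon -180°, lat -90°.
Square 2, 5: +2·2° lon, +5·1° lat → SW at lon -176°, lat -85°.
Subsquare q=16, d=3: +16·0.0833333° lon, +3·0.0416667° lat → SW at lon -174.667°, lat -84.875°.
Cell spans 0.0833333° lon × 0.0416667° lat.
west 174.6667° W, east 174.5833° W.

174.6667° W, 174.5833° W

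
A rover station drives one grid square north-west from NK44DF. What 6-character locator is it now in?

NK44cg

Longitude subsquare d = 3; −1 → 2 = c.
Latitude subsquare f = 5; +1 → 6 = g.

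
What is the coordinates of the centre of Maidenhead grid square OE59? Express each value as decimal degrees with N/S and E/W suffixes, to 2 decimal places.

Field O=14, E=4: +14·20° lon, +4·10° lat → SW at lon 100°, lat -50°.
Square 5, 9: +5·2° lon, +9·1° lat → SW at lon 110°, lat -41°.
Cell spans 2° lon × 1° lat. Centre is SW corner plus half of each.
latitude 40.50° S, longitude 111.00° E.

40.50° S, 111.00° E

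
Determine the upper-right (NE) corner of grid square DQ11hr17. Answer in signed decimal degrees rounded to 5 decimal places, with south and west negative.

Field D=3, Q=16: +3·20° lon, +16·10° lat → SW at lon -120°, lat 70°.
Square 1, 1: +1·2° lon, +1·1° lat → SW at lon -118°, lat 71°.
Subsquare h=7, r=17: +7·0.0833333° lon, +17·0.0416667° lat → SW at lon -117.417°, lat 71.7083°.
Extended square 1, 7: +1·0.00833333° lon, +7·0.00416667° lat → SW at lon -117.408°, lat 71.7375°.
Cell spans 0.00833333° lon × 0.00416667° lat. NE corner is SW corner plus one full cell.
latitude 71.74167, longitude -117.40000.

71.74167, -117.40000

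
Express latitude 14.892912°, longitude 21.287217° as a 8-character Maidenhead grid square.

KK04pv44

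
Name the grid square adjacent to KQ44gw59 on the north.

KQ44gx50

Latitude extended square 9; +1 → 10, wraps to 0, carry into subsquare.
Latitude subsquare w = 22; +1 → 23 = x.
The longitude characters are unchanged.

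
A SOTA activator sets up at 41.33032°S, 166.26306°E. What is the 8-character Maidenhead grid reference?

Shift to the Maidenhead origin (180°W, 90°S): lon 346.26306, lat 48.66968.
Field: lon ⌊346.26306/20⌋ = 17 → R; lat ⌊48.66968/10⌋ = 4 → E.
Square: lon ⌊6.26306/2⌋ = 3; lat ⌊8.66968/1⌋ = 8.
Subsquare: lon ⌊0.26306/0.0833333⌋ = 3 → d; lat ⌊0.66968/0.0416667⌋ = 16 → q.
Extended square: lon ⌊0.01306/0.00833333⌋ = 1; lat ⌊0.00301/0.00416667⌋ = 0.

RE38dq10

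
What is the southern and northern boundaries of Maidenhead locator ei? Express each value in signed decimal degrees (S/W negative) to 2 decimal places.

-10.00, 0.00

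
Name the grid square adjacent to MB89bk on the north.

Latitude subsquare k = 10; +1 → 11 = l.
The longitude characters are unchanged.

MB89bl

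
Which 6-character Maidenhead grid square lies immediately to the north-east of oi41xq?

Longitude subsquare x = 23; +1 → 24, wraps to 0 = a, carry into square.
Longitude square 4; +1 → 5.
Latitude subsquare q = 16; +1 → 17 = r.

OI51ar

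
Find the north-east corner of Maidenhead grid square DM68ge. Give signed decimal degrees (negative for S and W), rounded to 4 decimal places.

38.2083, -107.4167

Field D=3, M=12: +3·20° lon, +12·10° lat → SW at lon -120°, lat 30°.
Square 6, 8: +6·2° lon, +8·1° lat → SW at lon -108°, lat 38°.
Subsquare g=6, e=4: +6·0.0833333° lon, +4·0.0416667° lat → SW at lon -107.5°, lat 38.1667°.
Cell spans 0.0833333° lon × 0.0416667° lat. NE corner is SW corner plus one full cell.
latitude 38.2083, longitude -107.4167.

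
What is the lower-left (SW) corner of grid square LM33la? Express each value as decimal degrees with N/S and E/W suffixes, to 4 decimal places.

33.0000° N, 46.9167° E

Field L=11, M=12: +11·20° lon, +12·10° lat → SW at lon 40°, lat 30°.
Square 3, 3: +3·2° lon, +3·1° lat → SW at lon 46°, lat 33°.
Subsquare l=11, a=0: +11·0.0833333° lon, +0·0.0416667° lat → SW at lon 46.9167°, lat 33°.
latitude 33.0000° N, longitude 46.9167° E.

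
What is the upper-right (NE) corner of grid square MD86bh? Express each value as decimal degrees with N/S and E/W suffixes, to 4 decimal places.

53.6667° S, 76.1667° E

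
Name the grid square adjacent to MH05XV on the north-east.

Longitude subsquare x = 23; +1 → 24, wraps to 0 = a, carry into square.
Longitude square 0; +1 → 1.
Latitude subsquare v = 21; +1 → 22 = w.

MH15aw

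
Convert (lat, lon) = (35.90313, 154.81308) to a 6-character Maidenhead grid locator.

QM75jv

Shift to the Maidenhead origin (180°W, 90°S): lon 334.8131, lat 125.9031.
Field: 334.8131/20 → 16 → Q, 125.9031/10 → 12 → M; chars QM.
Square: 14.8131/2 → 7, 5.9031/1 → 5; chars 75.
Subsquare: 0.8131/0.0833333 → 9 → j, 0.9031/0.0416667 → 21 → v; chars jv.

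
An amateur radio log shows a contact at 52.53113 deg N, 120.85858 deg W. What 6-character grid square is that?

Add 180° to longitude and 90° to latitude: 59.1414, 142.5311.
Field: lon ⌊59.1414/20⌋ = 2 → C; lat ⌊142.5311/10⌋ = 14 → O.
Square: lon ⌊19.1414/2⌋ = 9; lat ⌊2.5311/1⌋ = 2.
Subsquare: lon ⌊1.1414/0.0833333⌋ = 13 → n; lat ⌊0.5311/0.0416667⌋ = 12 → m.

CO92nm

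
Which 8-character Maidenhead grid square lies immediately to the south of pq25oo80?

Latitude extended square 0; −1 → -1, wraps to 9, carry into subsquare.
Latitude subsquare o = 14; −1 → 13 = n.
The longitude characters are unchanged.

PQ25on89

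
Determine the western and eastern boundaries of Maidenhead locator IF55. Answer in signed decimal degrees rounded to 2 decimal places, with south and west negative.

Field I=8, F=5: +8·20° lon, +5·10° lat → SW at lon -20°, lat -40°.
Square 5, 5: +5·2° lon, +5·1° lat → SW at lon -10°, lat -35°.
Cell spans 2° lon × 1° lat.
west -10.00, east -8.00.

-10.00, -8.00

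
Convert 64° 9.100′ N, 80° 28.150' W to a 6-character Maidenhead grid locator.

EP94sd

Add 180° to longitude and 90° to latitude: 99.5308, 154.1517.
Field: 99.5308/20 → 4 → E, 154.1517/10 → 15 → P; chars EP.
Square: 19.5308/2 → 9, 4.1517/1 → 4; chars 94.
Subsquare: 1.5308/0.0833333 → 18 → s, 0.1517/0.0416667 → 3 → d; chars sd.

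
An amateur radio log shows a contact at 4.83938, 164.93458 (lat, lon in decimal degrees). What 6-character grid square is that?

Shift to the Maidenhead origin (180°W, 90°S): lon 344.9346, lat 94.8394.
Field (20°×10°, letters A–R): lon ⌊344.9346/20⌋ = 17 → R; lat ⌊94.8394/10⌋ = 9 → J.
Square (2°×1°, digits 0–9): lon ⌊4.9346/2⌋ = 2; lat ⌊4.8394/1⌋ = 4.
Subsquare (5′×2.5′, letters a–x): lon ⌊0.9346/0.0833333⌋ = 11 → l; lat ⌊0.8394/0.0416667⌋ = 20 → u.

RJ24lu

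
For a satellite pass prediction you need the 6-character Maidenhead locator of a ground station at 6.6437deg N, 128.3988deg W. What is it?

CJ56tp

Offset from 180°W / 90°S: lon 51.6012°, lat 96.6437°.
Field: lon ⌊51.6012/20⌋ = 2 → C; lat ⌊96.6437/10⌋ = 9 → J.
Square: lon ⌊11.6012/2⌋ = 5; lat ⌊6.6437/1⌋ = 6.
Subsquare: lon ⌊1.6012/0.0833333⌋ = 19 → t; lat ⌊0.6437/0.0416667⌋ = 15 → p.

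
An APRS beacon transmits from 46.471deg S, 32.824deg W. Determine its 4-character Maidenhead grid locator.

HE33

Offset from 180°W / 90°S: lon 147.18°, lat 43.53°.
Field (20°×10°, letters A–R): 147.18/20 → 7 → H, 43.53/10 → 4 → E; chars HE.
Square (2°×1°, digits 0–9): 7.18/2 → 3, 3.53/1 → 3; chars 33.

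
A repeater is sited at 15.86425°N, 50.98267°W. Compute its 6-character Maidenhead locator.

Add 180° to longitude and 90° to latitude: 129.0173, 105.8642.
Field (20°×10°, letters A–R): 129.0173/20 → 6 → G, 105.8642/10 → 10 → K; chars GK.
Square (2°×1°, digits 0–9): 9.0173/2 → 4, 5.8642/1 → 5; chars 45.
Subsquare (5′×2.5′, letters a–x): 1.0173/0.0833333 → 12 → m, 0.8642/0.0416667 → 20 → u; chars mu.

GK45mu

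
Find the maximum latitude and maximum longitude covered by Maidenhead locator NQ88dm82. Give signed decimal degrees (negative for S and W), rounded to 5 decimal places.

Field N=13, Q=16: +13·20° lon, +16·10° lat → SW at lon 80°, lat 70°.
Square 8, 8: +8·2° lon, +8·1° lat → SW at lon 96°, lat 78°.
Subsquare d=3, m=12: +3·0.0833333° lon, +12·0.0416667° lat → SW at lon 96.25°, lat 78.5°.
Extended square 8, 2: +8·0.00833333° lon, +2·0.00416667° lat → SW at lon 96.3167°, lat 78.5083°.
Cell spans 0.00833333° lon × 0.00416667° lat. NE corner is SW corner plus one full cell.
latitude 78.51250, longitude 96.32500.

78.51250, 96.32500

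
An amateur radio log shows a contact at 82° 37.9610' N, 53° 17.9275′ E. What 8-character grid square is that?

LR62pp51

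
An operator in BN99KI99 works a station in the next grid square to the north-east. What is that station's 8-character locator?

BN99lj00

Longitude extended square 9; +1 → 10, wraps to 0, carry into subsquare.
Longitude subsquare k = 10; +1 → 11 = l.
Latitude extended square 9; +1 → 10, wraps to 0, carry into subsquare.
Latitude subsquare i = 8; +1 → 9 = j.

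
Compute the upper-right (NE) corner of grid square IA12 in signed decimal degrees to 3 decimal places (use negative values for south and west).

-87.000, -16.000

Field I=8, A=0: +8·20° lon, +0·10° lat → SW at lon -20°, lat -90°.
Square 1, 2: +1·2° lon, +2·1° lat → SW at lon -18°, lat -88°.
Cell spans 2° lon × 1° lat. NE corner is SW corner plus one full cell.
latitude -87.000, longitude -16.000.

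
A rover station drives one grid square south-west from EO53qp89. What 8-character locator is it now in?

EO53qp78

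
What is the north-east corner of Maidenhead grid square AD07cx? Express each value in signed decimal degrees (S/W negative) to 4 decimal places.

Field A=0, D=3: +0·20° lon, +3·10° lat → SW at lon -180°, lat -60°.
Square 0, 7: +0·2° lon, +7·1° lat → SW at lon -180°, lat -53°.
Subsquare c=2, x=23: +2·0.0833333° lon, +23·0.0416667° lat → SW at lon -179.833°, lat -52.0417°.
Cell spans 0.0833333° lon × 0.0416667° lat. NE corner is SW corner plus one full cell.
latitude -52.0000, longitude -179.7500.

-52.0000, -179.7500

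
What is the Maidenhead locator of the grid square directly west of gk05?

FK95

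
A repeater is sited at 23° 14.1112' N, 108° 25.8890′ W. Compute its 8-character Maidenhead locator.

DL53sf86

Offset from 180°W / 90°S: lon 71.56852°, lat 113.23519°.
Field: lon ⌊71.56852/20⌋ = 3 → D; lat ⌊113.23519/10⌋ = 11 → L.
Square: lon ⌊11.56852/2⌋ = 5; lat ⌊3.23519/1⌋ = 3.
Subsquare: lon ⌊1.56852/0.0833333⌋ = 18 → s; lat ⌊0.23519/0.0416667⌋ = 5 → f.
Extended square: lon ⌊0.06852/0.00833333⌋ = 8; lat ⌊0.02685/0.00416667⌋ = 6.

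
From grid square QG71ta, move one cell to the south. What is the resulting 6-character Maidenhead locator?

QG70tx

Latitude subsquare a = 0; −1 → -1, wraps to 23 = x, carry into square.
Latitude square 1; −1 → 0.
The longitude characters are unchanged.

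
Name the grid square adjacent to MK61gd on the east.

Longitude subsquare g = 6; +1 → 7 = h.
The latitude characters are unchanged.

MK61hd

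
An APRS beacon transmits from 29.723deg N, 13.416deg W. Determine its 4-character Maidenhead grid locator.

IL39

Shift to the Maidenhead origin (180°W, 90°S): lon 166.58, lat 119.72.
Field: lon ⌊166.58/20⌋ = 8 → I; lat ⌊119.72/10⌋ = 11 → L.
Square: lon ⌊6.58/2⌋ = 3; lat ⌊9.72/1⌋ = 9.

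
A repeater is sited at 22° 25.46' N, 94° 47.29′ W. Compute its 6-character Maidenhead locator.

EL22ok

Offset from 180°W / 90°S: lon 85.2118°, lat 112.4243°.
Field: 85.2118/20 → 4 → E, 112.4243/10 → 11 → L; chars EL.
Square: 5.2118/2 → 2, 2.4243/1 → 2; chars 22.
Subsquare: 1.2118/0.0833333 → 14 → o, 0.4243/0.0416667 → 10 → k; chars ok.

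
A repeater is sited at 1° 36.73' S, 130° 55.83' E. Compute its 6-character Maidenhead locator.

PI58lj

Add 180° to longitude and 90° to latitude: 310.9305, 88.3878.
Field: lon ⌊310.9305/20⌋ = 15 → P; lat ⌊88.3878/10⌋ = 8 → I.
Square: lon ⌊10.9305/2⌋ = 5; lat ⌊8.3878/1⌋ = 8.
Subsquare: lon ⌊0.9305/0.0833333⌋ = 11 → l; lat ⌊0.3878/0.0416667⌋ = 9 → j.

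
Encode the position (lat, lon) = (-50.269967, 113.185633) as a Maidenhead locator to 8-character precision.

OD69or25

Add 180° to longitude and 90° to latitude: 293.18563, 39.73003.
Field: lon ⌊293.18563/20⌋ = 14 → O; lat ⌊39.73003/10⌋ = 3 → D.
Square: lon ⌊13.18563/2⌋ = 6; lat ⌊9.73003/1⌋ = 9.
Subsquare: lon ⌊1.18563/0.0833333⌋ = 14 → o; lat ⌊0.73003/0.0416667⌋ = 17 → r.
Extended square: lon ⌊0.01897/0.00833333⌋ = 2; lat ⌊0.02170/0.00416667⌋ = 5.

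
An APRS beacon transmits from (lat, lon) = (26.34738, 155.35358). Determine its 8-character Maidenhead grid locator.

QL76qi23

Shift to the Maidenhead origin (180°W, 90°S): lon 335.35358, lat 116.34738.
Field (20°×10°, letters A–R): lon ⌊335.35358/20⌋ = 16 → Q; lat ⌊116.34738/10⌋ = 11 → L.
Square (2°×1°, digits 0–9): lon ⌊15.35358/2⌋ = 7; lat ⌊6.34738/1⌋ = 6.
Subsquare (5′×2.5′, letters a–x): lon ⌊1.35358/0.0833333⌋ = 16 → q; lat ⌊0.34738/0.0416667⌋ = 8 → i.
Extended square (30″×15″, digits 0–9): lon ⌊0.02025/0.00833333⌋ = 2; lat ⌊0.01405/0.00416667⌋ = 3.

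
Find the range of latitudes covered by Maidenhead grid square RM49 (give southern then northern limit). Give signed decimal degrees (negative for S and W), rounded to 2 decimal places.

39.00, 40.00

Field R=17, M=12: +17·20° lon, +12·10° lat → SW at lon 160°, lat 30°.
Square 4, 9: +4·2° lon, +9·1° lat → SW at lon 168°, lat 39°.
Cell spans 2° lon × 1° lat.
south 39.00, north 40.00.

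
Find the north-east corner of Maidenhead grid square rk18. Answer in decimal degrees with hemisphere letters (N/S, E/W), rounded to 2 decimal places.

Field R=17, K=10: +17·20° lon, +10·10° lat → SW at lon 160°, lat 10°.
Square 1, 8: +1·2° lon, +8·1° lat → SW at lon 162°, lat 18°.
Cell spans 2° lon × 1° lat. NE corner is SW corner plus one full cell.
latitude 19.00° N, longitude 164.00° E.

19.00° N, 164.00° E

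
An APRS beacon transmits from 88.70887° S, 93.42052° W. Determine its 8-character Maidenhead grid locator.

Offset from 180°W / 90°S: lon 86.57948°, lat 1.29113°.
Field: lon ⌊86.57948/20⌋ = 4 → E; lat ⌊1.29113/10⌋ = 0 → A.
Square: lon ⌊6.57948/2⌋ = 3; lat ⌊1.29113/1⌋ = 1.
Subsquare: lon ⌊0.57948/0.0833333⌋ = 6 → g; lat ⌊0.29113/0.0416667⌋ = 6 → g.
Extended square: lon ⌊0.07948/0.00833333⌋ = 9; lat ⌊0.04113/0.00416667⌋ = 9.

EA31gg99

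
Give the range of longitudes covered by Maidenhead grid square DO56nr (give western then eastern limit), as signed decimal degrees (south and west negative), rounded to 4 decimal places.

Field D=3, O=14: +3·20° lon, +14·10° lat → SW at lon -120°, lat 50°.
Square 5, 6: +5·2° lon, +6·1° lat → SW at lon -110°, lat 56°.
Subsquare n=13, r=17: +13·0.0833333° lon, +17·0.0416667° lat → SW at lon -108.917°, lat 56.7083°.
Cell spans 0.0833333° lon × 0.0416667° lat.
west -108.9167, east -108.8333.

-108.9167, -108.8333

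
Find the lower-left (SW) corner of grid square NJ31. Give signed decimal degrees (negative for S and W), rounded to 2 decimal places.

Field N=13, J=9: +13·20° lon, +9·10° lat → SW at lon 80°, lat 0°.
Square 3, 1: +3·2° lon, +1·1° lat → SW at lon 86°, lat 1°.
latitude 1.00, longitude 86.00.

1.00, 86.00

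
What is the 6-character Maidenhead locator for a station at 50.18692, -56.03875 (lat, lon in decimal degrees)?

Add 180° to longitude and 90° to latitude: 123.9613, 140.1869.
Field: lon ⌊123.9613/20⌋ = 6 → G; lat ⌊140.1869/10⌋ = 14 → O.
Square: lon ⌊3.9613/2⌋ = 1; lat ⌊0.1869/1⌋ = 0.
Subsquare: lon ⌊1.9613/0.0833333⌋ = 23 → x; lat ⌊0.1869/0.0416667⌋ = 4 → e.

GO10xe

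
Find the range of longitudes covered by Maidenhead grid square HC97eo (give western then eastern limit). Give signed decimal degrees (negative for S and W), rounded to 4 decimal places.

-21.6667, -21.5833

Field H=7, C=2: +7·20° lon, +2·10° lat → SW at lon -40°, lat -70°.
Square 9, 7: +9·2° lon, +7·1° lat → SW at lon -22°, lat -63°.
Subsquare e=4, o=14: +4·0.0833333° lon, +14·0.0416667° lat → SW at lon -21.6667°, lat -62.4167°.
Cell spans 0.0833333° lon × 0.0416667° lat.
west -21.6667, east -21.5833.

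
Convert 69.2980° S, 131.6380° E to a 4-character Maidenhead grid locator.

PC50

Shift to the Maidenhead origin (180°W, 90°S): lon 311.64, lat 20.70.
Field: 311.64/20 → 15 → P, 20.70/10 → 2 → C; chars PC.
Square: 11.64/2 → 5, 0.70/1 → 0; chars 50.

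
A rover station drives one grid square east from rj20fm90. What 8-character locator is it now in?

RJ20gm00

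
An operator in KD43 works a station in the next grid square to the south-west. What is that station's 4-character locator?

Longitude square 4; −1 → 3.
Latitude square 3; −1 → 2.

KD32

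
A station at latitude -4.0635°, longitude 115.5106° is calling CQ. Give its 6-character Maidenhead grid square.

OI75sw

Shift to the Maidenhead origin (180°W, 90°S): lon 295.5106, lat 85.9365.
Field: 295.5106/20 → 14 → O, 85.9365/10 → 8 → I; chars OI.
Square: 15.5106/2 → 7, 5.9365/1 → 5; chars 75.
Subsquare: 1.5106/0.0833333 → 18 → s, 0.9365/0.0416667 → 22 → w; chars sw.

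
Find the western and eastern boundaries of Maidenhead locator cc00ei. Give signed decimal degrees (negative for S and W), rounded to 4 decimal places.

-139.6667, -139.5833

Field C=2, C=2: +2·20° lon, +2·10° lat → SW at lon -140°, lat -70°.
Square 0, 0: +0·2° lon, +0·1° lat → SW at lon -140°, lat -70°.
Subsquare e=4, i=8: +4·0.0833333° lon, +8·0.0416667° lat → SW at lon -139.667°, lat -69.6667°.
Cell spans 0.0833333° lon × 0.0416667° lat.
west -139.6667, east -139.5833.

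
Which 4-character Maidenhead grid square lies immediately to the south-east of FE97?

GE06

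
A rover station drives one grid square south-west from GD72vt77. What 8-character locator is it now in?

GD72vt66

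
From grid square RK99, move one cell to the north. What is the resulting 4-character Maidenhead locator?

RL90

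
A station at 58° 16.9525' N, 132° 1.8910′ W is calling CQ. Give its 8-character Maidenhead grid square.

CO38xg67

Add 180° to longitude and 90° to latitude: 47.96848, 148.28254.
Field: lon ⌊47.96848/20⌋ = 2 → C; lat ⌊148.28254/10⌋ = 14 → O.
Square: lon ⌊7.96848/2⌋ = 3; lat ⌊8.28254/1⌋ = 8.
Subsquare: lon ⌊1.96848/0.0833333⌋ = 23 → x; lat ⌊0.28254/0.0416667⌋ = 6 → g.
Extended square: lon ⌊0.05182/0.00833333⌋ = 6; lat ⌊0.03254/0.00416667⌋ = 7.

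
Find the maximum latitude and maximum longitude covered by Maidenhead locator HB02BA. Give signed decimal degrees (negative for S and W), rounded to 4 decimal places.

Field H=7, B=1: +7·20° lon, +1·10° lat → SW at lon -40°, lat -80°.
Square 0, 2: +0·2° lon, +2·1° lat → SW at lon -40°, lat -78°.
Subsquare b=1, a=0: +1·0.0833333° lon, +0·0.0416667° lat → SW at lon -39.9167°, lat -78°.
Cell spans 0.0833333° lon × 0.0416667° lat. NE corner is SW corner plus one full cell.
latitude -77.9583, longitude -39.8333.

-77.9583, -39.8333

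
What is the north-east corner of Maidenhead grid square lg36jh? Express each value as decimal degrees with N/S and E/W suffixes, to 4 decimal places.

Field L=11, G=6: +11·20° lon, +6·10° lat → SW at lon 40°, lat -30°.
Square 3, 6: +3·2° lon, +6·1° lat → SW at lon 46°, lat -24°.
Subsquare j=9, h=7: +9·0.0833333° lon, +7·0.0416667° lat → SW at lon 46.75°, lat -23.7083°.
Cell spans 0.0833333° lon × 0.0416667° lat. NE corner is SW corner plus one full cell.
latitude 23.6667° S, longitude 46.8333° E.

23.6667° S, 46.8333° E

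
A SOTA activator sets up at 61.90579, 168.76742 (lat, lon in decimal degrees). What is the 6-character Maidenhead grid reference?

Offset from 180°W / 90°S: lon 348.7674°, lat 151.9058°.
Field (20°×10°, letters A–R): lon ⌊348.7674/20⌋ = 17 → R; lat ⌊151.9058/10⌋ = 15 → P.
Square (2°×1°, digits 0–9): lon ⌊8.7674/2⌋ = 4; lat ⌊1.9058/1⌋ = 1.
Subsquare (5′×2.5′, letters a–x): lon ⌊0.7674/0.0833333⌋ = 9 → j; lat ⌊0.9058/0.0416667⌋ = 21 → v.

RP41jv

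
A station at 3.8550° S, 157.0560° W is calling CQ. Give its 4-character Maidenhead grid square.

BI16

Offset from 180°W / 90°S: lon 22.94°, lat 86.14°.
Field (20°×10°, letters A–R): 22.94/20 → 1 → B, 86.14/10 → 8 → I; chars BI.
Square (2°×1°, digits 0–9): 2.94/2 → 1, 6.14/1 → 6; chars 16.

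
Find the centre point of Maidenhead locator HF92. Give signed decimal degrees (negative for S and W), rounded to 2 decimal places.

-37.50, -21.00

Field H=7, F=5: +7·20° lon, +5·10° lat → SW at lon -40°, lat -40°.
Square 9, 2: +9·2° lon, +2·1° lat → SW at lon -22°, lat -38°.
Cell spans 2° lon × 1° lat. Centre is SW corner plus half of each.
latitude -37.50, longitude -21.00.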